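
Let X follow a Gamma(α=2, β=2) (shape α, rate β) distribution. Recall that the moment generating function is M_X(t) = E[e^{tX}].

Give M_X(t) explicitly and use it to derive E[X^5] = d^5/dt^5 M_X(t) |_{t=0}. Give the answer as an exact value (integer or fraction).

M_X(t) = 4/(2 - t)^2
M′(t) = -8/(t^3 - 6*t^2 + 12*t - 8)
M′′(t) = 24/(t^4 - 8*t^3 + 24*t^2 - 32*t + 16)
M′′′(t) = -96/(t^5 - 10*t^4 + 40*t^3 - 80*t^2 + 80*t - 32)
M′′′′(t) = 480/(t^6 - 12*t^5 + 60*t^4 - 160*t^3 + 240*t^2 - 192*t + 64)
M′′′′′(t) = -2880/(t^7 - 14*t^6 + 84*t^5 - 280*t^4 + 560*t^3 - 672*t^2 + 448*t - 128)

E[X^5] = M′′′′′(0) = 45/2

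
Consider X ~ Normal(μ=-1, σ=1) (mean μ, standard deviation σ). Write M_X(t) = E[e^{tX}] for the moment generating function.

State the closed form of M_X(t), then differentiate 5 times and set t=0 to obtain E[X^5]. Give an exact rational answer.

M_X(t) = e^(t^2/2 - t)
M^(5)(t) = (t^5*e^(t^2/2) - 5*t^4*e^(t^2/2) + 20*t^3*e^(t^2/2) - 40*t^2*e^(t^2/2) + 50*t*e^(t^2/2) - 26*e^(t^2/2))*e^(-t)

E[X^5] = M^(5)(0) = -26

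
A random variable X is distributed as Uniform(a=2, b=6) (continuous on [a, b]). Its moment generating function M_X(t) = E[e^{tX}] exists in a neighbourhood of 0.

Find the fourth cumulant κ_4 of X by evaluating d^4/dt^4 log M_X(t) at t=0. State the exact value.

M_X(t) = (e^(6*t) - e^(2*t))/(4*t)
K_X(t) = log M_X(t) = -log(t) + log(e^(6*t) - e^(2*t)) - 2*log(2)
dK/dt = (6*t*e^(4*t) - 2*t - e^(4*t) + 1)/(t*e^(4*t) - t)
d^2K/dt^2 = (-16*t^2*e^(4*t) + e^(8*t) - 2*e^(4*t) + 1)/(t^2*e^(8*t) - 2*t^2*e^(4*t) + t^2)
d^3K/dt^3 = (64*t^3*e^(8*t) + 64*t^3*e^(4*t) - 2*e^(12*t) + 6*e^(8*t) - 6*e^(4*t) + 2)/(t^3*e^(12*t) - 3*t^3*e^(8*t) + 3*t^3*e^(4*t) - t^3)

κ_4 = d^4K/dt^4 |_{t=0} = -32/15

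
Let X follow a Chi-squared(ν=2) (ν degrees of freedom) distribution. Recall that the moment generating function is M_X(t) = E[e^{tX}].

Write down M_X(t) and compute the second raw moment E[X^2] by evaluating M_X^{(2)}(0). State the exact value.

E[X^2] = M′′(0) = 8

M_X(t) = 1/(1 - 2*t)
M′(t) = 2/(4*t^2 - 4*t + 1)
M′′(t) = -8/(8*t^3 - 12*t^2 + 6*t - 1)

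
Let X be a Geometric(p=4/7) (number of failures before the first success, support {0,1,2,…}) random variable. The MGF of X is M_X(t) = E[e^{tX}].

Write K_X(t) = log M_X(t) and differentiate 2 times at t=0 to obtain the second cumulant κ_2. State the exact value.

M_X(t) = 4/(7*(1 - 3*e^(t)/7))
K_X(t) = log M_X(t) = -log(1 - 3*e^(t)/7) - log(7) + 2*log(2)
K^(2)(t) = 21*e^(t)/(9*e^(2*t) - 42*e^(t) + 49)

κ_2 = K^(2)(0) = 21/16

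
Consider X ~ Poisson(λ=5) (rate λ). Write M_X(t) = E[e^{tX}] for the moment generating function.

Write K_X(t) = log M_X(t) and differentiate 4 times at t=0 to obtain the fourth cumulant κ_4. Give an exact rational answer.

κ_4 = K′′′′(0) = 5

M_X(t) = e^(5*e^(t) - 5)
K_X(t) = log M_X(t) = 5*e^(t) - 5
K′(t) = 5*e^(t)
K′′(t) = 5*e^(t)
K′′′(t) = 5*e^(t)
K′′′′(t) = 5*e^(t)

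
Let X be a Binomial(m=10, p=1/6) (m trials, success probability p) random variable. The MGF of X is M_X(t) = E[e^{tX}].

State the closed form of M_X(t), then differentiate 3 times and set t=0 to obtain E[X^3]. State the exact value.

M_X(t) = (e^(t)/6 + 5/6)^10

E[X^3] = M′′′(0) = 25/2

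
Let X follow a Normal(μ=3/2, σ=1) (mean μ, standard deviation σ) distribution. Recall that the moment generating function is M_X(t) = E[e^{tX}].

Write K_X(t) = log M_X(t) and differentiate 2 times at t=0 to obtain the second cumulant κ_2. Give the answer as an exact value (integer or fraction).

M_X(t) = e^(t^2/2 + 3*t/2)
K_X(t) = log M_X(t) = t^2/2 + 3*t/2
K^(2)(t) = 1

κ_2 = K^(2)(0) = 1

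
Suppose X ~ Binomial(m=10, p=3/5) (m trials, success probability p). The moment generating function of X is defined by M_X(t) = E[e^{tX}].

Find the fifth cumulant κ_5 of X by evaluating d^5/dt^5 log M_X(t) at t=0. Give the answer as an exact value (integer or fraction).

M_X(t) = (3*e^(t)/5 + 2/5)^10
K_X(t) = log M_X(t) = 10*log(3*e^(t)/5 + 2/5)
D^5[K](t) = (-1620*e^(4*t) + 11880*e^(3*t) - 7920*e^(2*t) + 480*e^(t))/(243*e^(5*t) + 810*e^(4*t) + 1080*e^(3*t) + 720*e^(2*t) + 240*e^(t) + 32)

κ_5 = D^5[K](0) = 564/625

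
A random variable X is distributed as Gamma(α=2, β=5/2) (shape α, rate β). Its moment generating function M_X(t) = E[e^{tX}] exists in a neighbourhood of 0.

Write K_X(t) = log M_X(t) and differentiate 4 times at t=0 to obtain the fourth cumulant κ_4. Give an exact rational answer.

M_X(t) = 25/(4*(5/2 - t)^2)
K_X(t) = log M_X(t) = -2*log(5/2 - t) - 2*log(2) + 2*log(5)
dK/dt = -4/(2*t - 5)
d^2K/dt^2 = 8/(4*t^2 - 20*t + 25)
d^3K/dt^3 = -32/(8*t^3 - 60*t^2 + 150*t - 125)
d^4K/dt^4 = 192/(16*t^4 - 160*t^3 + 600*t^2 - 1000*t + 625)

κ_4 = d^4K/dt^4 |_{t=0} = 192/625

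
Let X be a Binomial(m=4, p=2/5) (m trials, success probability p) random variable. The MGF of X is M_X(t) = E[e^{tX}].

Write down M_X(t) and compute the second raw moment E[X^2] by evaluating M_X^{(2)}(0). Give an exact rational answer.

E[X^2] = D^2[M](0) = 88/25

M_X(t) = (2*e^(t)/5 + 3/5)^4
D^2[M](t) = 256*e^(4*t)/625 + 864*e^(3*t)/625 + 864*e^(2*t)/625 + 216*e^(t)/625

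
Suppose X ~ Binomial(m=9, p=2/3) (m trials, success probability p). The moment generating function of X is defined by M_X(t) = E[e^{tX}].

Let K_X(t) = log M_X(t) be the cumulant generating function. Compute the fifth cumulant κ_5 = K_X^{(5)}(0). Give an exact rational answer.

κ_5 = K′′′′′(0) = 10/9

M_X(t) = (2*e^(t)/3 + 1/3)^9
K_X(t) = log M_X(t) = 9*log(2*e^(t)/3 + 1/3)
K′(t) = 18*e^(t)/(2*e^(t) + 1)
K′′(t) = 18*e^(t)/(4*e^(2*t) + 4*e^(t) + 1)
K′′′(t) = (-36*e^(2*t) + 18*e^(t))/(8*e^(3*t) + 12*e^(2*t) + 6*e^(t) + 1)
K′′′′(t) = (72*e^(3*t) - 144*e^(2*t) + 18*e^(t))/(16*e^(4*t) + 32*e^(3*t) + 24*e^(2*t) + 8*e^(t) + 1)
K′′′′′(t) = (-144*e^(4*t) + 792*e^(3*t) - 396*e^(2*t) + 18*e^(t))/(32*e^(5*t) + 80*e^(4*t) + 80*e^(3*t) + 40*e^(2*t) + 10*e^(t) + 1)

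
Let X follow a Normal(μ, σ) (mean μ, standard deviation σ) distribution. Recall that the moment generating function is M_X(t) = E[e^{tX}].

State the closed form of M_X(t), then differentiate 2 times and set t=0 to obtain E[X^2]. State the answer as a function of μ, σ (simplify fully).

M_X(t) = e^(μ*t + σ^2*t^2/2)
D^2[M](t) = μ^2*e^(μ*t)*e^(σ^2*t^2/2) + 2*μ*σ^2*t*e^(μ*t)*e^(σ^2*t^2/2) + σ^4*t^2*e^(μ*t)*e^(σ^2*t^2/2) + σ^2*e^(μ*t)*e^(σ^2*t^2/2)

E[X^2] = D^2[M](0) = μ^2 + σ^2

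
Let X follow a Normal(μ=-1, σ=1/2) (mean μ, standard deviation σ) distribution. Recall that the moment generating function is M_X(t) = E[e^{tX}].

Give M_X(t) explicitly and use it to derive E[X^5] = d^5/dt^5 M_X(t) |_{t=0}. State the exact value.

M_X(t) = e^(t^2/8 - t)
M′(t) = t*e^(-t)*e^(t^2/8)/4 - e^(-t)*e^(t^2/8)
M′′(t) = (t^2*e^(t^2/8) - 8*t*e^(t^2/8) + 20*e^(t^2/8))*e^(-t)/16
M′′′(t) = (t^3*e^(t^2/8) - 12*t^2*e^(t^2/8) + 60*t*e^(t^2/8) - 112*e^(t^2/8))*e^(-t)/64
M′′′′(t) = (t^4*e^(t^2/8) - 16*t^3*e^(t^2/8) + 120*t^2*e^(t^2/8) - 448*t*e^(t^2/8) + 688*e^(t^2/8))*e^(-t)/256
M′′′′′(t) = (t^5*e^(t^2/8) - 20*t^4*e^(t^2/8) + 200*t^3*e^(t^2/8) - 1120*t^2*e^(t^2/8) + 3440*t*e^(t^2/8) - 4544*e^(t^2/8))*e^(-t)/1024

E[X^5] = M′′′′′(0) = -71/16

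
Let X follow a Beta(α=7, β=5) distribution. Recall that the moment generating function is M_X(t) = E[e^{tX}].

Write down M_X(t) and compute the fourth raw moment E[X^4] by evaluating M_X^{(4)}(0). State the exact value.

E[X^4] = D^4[M](0) = 2/13

M_X(t) = ₁F₁(7; 12; t)
D^4[M](t) = 2*₁F₁(11; 16; t)/13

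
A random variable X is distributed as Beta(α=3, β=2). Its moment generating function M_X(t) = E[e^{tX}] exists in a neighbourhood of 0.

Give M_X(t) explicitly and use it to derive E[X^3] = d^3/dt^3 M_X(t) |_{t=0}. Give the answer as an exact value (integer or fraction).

E[X^3] = d^3M/dt^3 |_{t=0} = 2/7

M_X(t) = ₁F₁(3; 5; t)
dM/dt = 3*₁F₁(4; 6; t)/5
d^2M/dt^2 = 2*₁F₁(5; 7; t)/5
d^3M/dt^3 = 2*₁F₁(6; 8; t)/7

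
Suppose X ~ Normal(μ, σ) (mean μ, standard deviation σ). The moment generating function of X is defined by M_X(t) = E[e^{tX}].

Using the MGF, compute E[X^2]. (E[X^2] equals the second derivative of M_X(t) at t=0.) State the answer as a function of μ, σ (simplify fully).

E[X^2] = M′′(0) = μ^2 + σ^2

M_X(t) = e^(μ*t + σ^2*t^2/2)
M′(t) = μ*e^(μ*t)*e^(σ^2*t^2/2) + σ^2*t*e^(μ*t)*e^(σ^2*t^2/2)
M′′(t) = μ^2*e^(μ*t)*e^(σ^2*t^2/2) + 2*μ*σ^2*t*e^(μ*t)*e^(σ^2*t^2/2) + σ^4*t^2*e^(μ*t)*e^(σ^2*t^2/2) + σ^2*e^(μ*t)*e^(σ^2*t^2/2)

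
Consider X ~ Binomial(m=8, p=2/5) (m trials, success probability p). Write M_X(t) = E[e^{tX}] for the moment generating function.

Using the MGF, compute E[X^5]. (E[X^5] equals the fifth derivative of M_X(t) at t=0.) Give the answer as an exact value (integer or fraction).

E[X^5] = d^5M/dt^5 |_{t=0} = 733808/625

M_X(t) = (2*e^(t)/5 + 3/5)^8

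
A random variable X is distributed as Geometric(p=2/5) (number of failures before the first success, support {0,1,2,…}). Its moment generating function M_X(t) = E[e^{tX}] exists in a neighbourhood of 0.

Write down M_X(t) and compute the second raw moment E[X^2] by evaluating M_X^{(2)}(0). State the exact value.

E[X^2] = M^(2)(0) = 6

M_X(t) = 2/(5*(1 - 3*e^(t)/5))
M^(2)(t) = (-18*e^(2*t) - 30*e^(t))/(27*e^(3*t) - 135*e^(2*t) + 225*e^(t) - 125)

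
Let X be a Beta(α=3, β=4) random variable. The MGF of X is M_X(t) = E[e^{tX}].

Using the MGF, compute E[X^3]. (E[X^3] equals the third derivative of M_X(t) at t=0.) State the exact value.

M_X(t) = ₁F₁(3; 7; t)
M′(t) = 3*₁F₁(4; 8; t)/7
M′′(t) = 3*₁F₁(5; 9; t)/14
M′′′(t) = 5*₁F₁(6; 10; t)/42

E[X^3] = M′′′(0) = 5/42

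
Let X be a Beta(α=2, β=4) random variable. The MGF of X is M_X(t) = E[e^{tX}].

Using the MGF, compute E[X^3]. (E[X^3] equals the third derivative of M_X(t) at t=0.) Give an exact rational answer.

M_X(t) = ₁F₁(2; 6; t)
M′(t) = ₁F₁(3; 7; t)/3
M′′(t) = ₁F₁(4; 8; t)/7
M′′′(t) = ₁F₁(5; 9; t)/14

E[X^3] = M′′′(0) = 1/14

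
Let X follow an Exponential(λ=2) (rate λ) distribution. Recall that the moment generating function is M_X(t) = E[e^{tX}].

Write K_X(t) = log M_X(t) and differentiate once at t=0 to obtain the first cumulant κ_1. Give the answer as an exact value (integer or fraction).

κ_1 = D[K](0) = 1/2

M_X(t) = 2/(2 - t)
K_X(t) = log M_X(t) = -log(2 - t) + log(2)
D[K](t) = -1/(t - 2)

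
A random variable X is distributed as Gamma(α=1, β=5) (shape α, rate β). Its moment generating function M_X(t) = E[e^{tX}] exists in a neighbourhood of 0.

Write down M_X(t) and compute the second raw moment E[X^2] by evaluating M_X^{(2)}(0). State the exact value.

E[X^2] = D^2[M](0) = 2/25

M_X(t) = 5/(5 - t)
D^2[M](t) = -10/(t^3 - 15*t^2 + 75*t - 125)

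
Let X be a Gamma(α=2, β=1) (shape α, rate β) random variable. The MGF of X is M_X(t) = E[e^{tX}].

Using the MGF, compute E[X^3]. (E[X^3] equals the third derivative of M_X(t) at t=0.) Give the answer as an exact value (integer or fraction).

M_X(t) = (1 - t)^(-2)
D^3[M](t) = -24/(t^5 - 5*t^4 + 10*t^3 - 10*t^2 + 5*t - 1)

E[X^3] = D^3[M](0) = 24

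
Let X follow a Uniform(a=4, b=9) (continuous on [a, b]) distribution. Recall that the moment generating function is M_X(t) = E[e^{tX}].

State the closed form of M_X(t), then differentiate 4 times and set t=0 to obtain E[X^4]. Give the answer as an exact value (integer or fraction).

E[X^4] = M′′′′(0) = 2321

M_X(t) = (e^(9*t) - e^(4*t))/(5*t)
M′(t) = (9*t*e^(9*t) - 4*t*e^(4*t) - e^(9*t) + e^(4*t))/(5*t^2)
M′′(t) = (81*t^2*e^(9*t) - 16*t^2*e^(4*t) - 18*t*e^(9*t) + 8*t*e^(4*t) + 2*e^(9*t) - 2*e^(4*t))/(5*t^3)
M′′′(t) = (729*t^3*e^(9*t) - 64*t^3*e^(4*t) - 243*t^2*e^(9*t) + 48*t^2*e^(4*t) + 54*t*e^(9*t) - 24*t*e^(4*t) - 6*e^(9*t) + 6*e^(4*t))/(5*t^4)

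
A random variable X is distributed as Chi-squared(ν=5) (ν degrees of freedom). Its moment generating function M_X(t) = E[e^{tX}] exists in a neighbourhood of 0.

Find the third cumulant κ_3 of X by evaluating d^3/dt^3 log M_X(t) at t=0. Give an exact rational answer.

M_X(t) = (1 - 2*t)^(-5/2)
K_X(t) = log M_X(t) = -5*log(1 - 2*t)/2
D^3[K](t) = -40/(8*t^3 - 12*t^2 + 6*t - 1)

κ_3 = D^3[K](0) = 40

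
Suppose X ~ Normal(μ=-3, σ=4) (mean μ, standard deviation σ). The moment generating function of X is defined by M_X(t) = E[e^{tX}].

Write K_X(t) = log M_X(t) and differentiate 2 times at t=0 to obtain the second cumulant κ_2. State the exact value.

M_X(t) = e^(8*t^2 - 3*t)
K_X(t) = log M_X(t) = 8*t^2 - 3*t
K′(t) = 16*t - 3
K′′(t) = 16

κ_2 = K′′(0) = 16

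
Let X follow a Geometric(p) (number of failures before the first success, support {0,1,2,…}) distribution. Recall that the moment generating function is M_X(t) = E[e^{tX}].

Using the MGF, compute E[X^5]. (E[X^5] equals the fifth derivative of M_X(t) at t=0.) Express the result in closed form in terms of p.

E[X^5] = M^(5)(0) = -1 + 31/p - 180/p^2 + 390/p^3 - 360/p^4 + 120/p^5

M_X(t) = p/(-(1 - p)*e^(t) + 1)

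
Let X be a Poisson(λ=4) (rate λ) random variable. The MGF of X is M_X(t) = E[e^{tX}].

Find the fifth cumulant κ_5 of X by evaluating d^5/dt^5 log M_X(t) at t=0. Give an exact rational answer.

M_X(t) = e^(4*e^(t) - 4)
K_X(t) = log M_X(t) = 4*e^(t) - 4
dK/dt = 4*e^(t)
d^2K/dt^2 = 4*e^(t)
d^3K/dt^3 = 4*e^(t)
d^4K/dt^4 = 4*e^(t)
d^5K/dt^5 = 4*e^(t)

κ_5 = d^5K/dt^5 |_{t=0} = 4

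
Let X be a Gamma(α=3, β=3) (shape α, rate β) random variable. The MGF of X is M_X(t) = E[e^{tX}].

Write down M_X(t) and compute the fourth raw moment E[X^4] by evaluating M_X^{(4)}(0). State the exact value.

E[X^4] = d^4M/dt^4 |_{t=0} = 40/9

M_X(t) = 27/(3 - t)^3
dM/dt = 81/(t^4 - 12*t^3 + 54*t^2 - 108*t + 81)
d^2M/dt^2 = -324/(t^5 - 15*t^4 + 90*t^3 - 270*t^2 + 405*t - 243)
d^3M/dt^3 = 1620/(t^6 - 18*t^5 + 135*t^4 - 540*t^3 + 1215*t^2 - 1458*t + 729)
d^4M/dt^4 = -9720/(t^7 - 21*t^6 + 189*t^5 - 945*t^4 + 2835*t^3 - 5103*t^2 + 5103*t - 2187)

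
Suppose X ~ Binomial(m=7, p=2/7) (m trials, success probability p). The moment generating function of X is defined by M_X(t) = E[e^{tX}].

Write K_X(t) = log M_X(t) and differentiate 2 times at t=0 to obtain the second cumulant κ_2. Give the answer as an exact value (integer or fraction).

M_X(t) = (2*e^(t)/7 + 5/7)^7
K_X(t) = log M_X(t) = 7*log(2*e^(t)/7 + 5/7)
dK/dt = 14*e^(t)/(2*e^(t) + 5)
d^2K/dt^2 = 70*e^(t)/(4*e^(2*t) + 20*e^(t) + 25)

κ_2 = d^2K/dt^2 |_{t=0} = 10/7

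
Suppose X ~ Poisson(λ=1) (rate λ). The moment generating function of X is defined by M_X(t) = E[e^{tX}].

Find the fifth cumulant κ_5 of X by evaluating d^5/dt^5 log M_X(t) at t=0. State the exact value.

κ_5 = D^5[K](0) = 1

M_X(t) = e^(e^(t) - 1)
K_X(t) = log M_X(t) = e^(t) - 1
D^5[K](t) = e^(t)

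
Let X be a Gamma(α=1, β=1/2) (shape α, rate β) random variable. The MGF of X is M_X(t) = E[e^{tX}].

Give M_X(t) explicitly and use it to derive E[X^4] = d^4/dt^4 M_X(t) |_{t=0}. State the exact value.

M_X(t) = 1/(2*(1/2 - t))
M′(t) = 2/(4*t^2 - 4*t + 1)
M′′(t) = -8/(8*t^3 - 12*t^2 + 6*t - 1)
M′′′(t) = 48/(16*t^4 - 32*t^3 + 24*t^2 - 8*t + 1)
M′′′′(t) = -384/(32*t^5 - 80*t^4 + 80*t^3 - 40*t^2 + 10*t - 1)

E[X^4] = M′′′′(0) = 384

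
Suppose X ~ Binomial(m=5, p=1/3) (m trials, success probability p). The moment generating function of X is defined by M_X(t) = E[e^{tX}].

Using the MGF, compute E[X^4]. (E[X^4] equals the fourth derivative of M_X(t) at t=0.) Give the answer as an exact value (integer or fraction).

M_X(t) = (e^(t)/3 + 2/3)^5
M′(t) = 5*e^(5*t)/243 + 40*e^(4*t)/243 + 40*e^(3*t)/81 + 160*e^(2*t)/243 + 80*e^(t)/243
M′′(t) = 25*e^(5*t)/243 + 160*e^(4*t)/243 + 40*e^(3*t)/27 + 320*e^(2*t)/243 + 80*e^(t)/243
M′′′(t) = 125*e^(5*t)/243 + 640*e^(4*t)/243 + 40*e^(3*t)/9 + 640*e^(2*t)/243 + 80*e^(t)/243
M′′′′(t) = 625*e^(5*t)/243 + 2560*e^(4*t)/243 + 40*e^(3*t)/3 + 1280*e^(2*t)/243 + 80*e^(t)/243

E[X^4] = M′′′′(0) = 865/27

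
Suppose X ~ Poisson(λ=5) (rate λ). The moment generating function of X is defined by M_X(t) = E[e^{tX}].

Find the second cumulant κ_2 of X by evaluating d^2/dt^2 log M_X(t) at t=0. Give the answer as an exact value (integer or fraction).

M_X(t) = e^(5*e^(t) - 5)
K_X(t) = log M_X(t) = 5*e^(t) - 5
D^2[K](t) = 5*e^(t)

κ_2 = D^2[K](0) = 5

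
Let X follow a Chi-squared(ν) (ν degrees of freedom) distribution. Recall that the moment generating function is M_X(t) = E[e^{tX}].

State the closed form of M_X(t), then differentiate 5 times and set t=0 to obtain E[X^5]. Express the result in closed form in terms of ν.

M_X(t) = (1 - 2*t)^(-ν/2)
dM/dt = -ν/(2*t*(1 - 2*t)^(ν/2) - (1 - 2*t)^(ν/2))
d^2M/dt^2 = (ν^2 + 2*ν)/(4*t^2*(1 - 2*t)^(ν/2) - 4*t*(1 - 2*t)^(ν/2) + (1 - 2*t)^(ν/2))
d^3M/dt^3 = (-ν^3 - 6*ν^2 - 8*ν)/(8*t^3*(1 - 2*t)^(ν/2) - 12*t^2*(1 - 2*t)^(ν/2) + 6*t*(1 - 2*t)^(ν/2) - (1 - 2*t)^(ν/2))
d^4M/dt^4 = (ν^4 + 12*ν^3 + 44*ν^2 + 48*ν)/(16*t^4*(1 - 2*t)^(ν/2) - 32*t^3*(1 - 2*t)^(ν/2) + 24*t^2*(1 - 2*t)^(ν/2) - 8*t*(1 - 2*t)^(ν/2) + (1 - 2*t)^(ν/2))

E[X^5] = d^5M/dt^5 |_{t=0} = ν*(ν^4 + 20*ν^3 + 140*ν^2 + 400*ν + 384)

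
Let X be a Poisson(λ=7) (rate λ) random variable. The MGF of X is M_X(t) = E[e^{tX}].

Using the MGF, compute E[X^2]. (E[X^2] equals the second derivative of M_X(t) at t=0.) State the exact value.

E[X^2] = M′′(0) = 56

M_X(t) = e^(7*e^(t) - 7)
M′(t) = 7*e^(-7)*e^(t)*e^(7*e^(t))
M′′(t) = (49*e^(2*t)*e^(7*e^(t)) + 7*e^(t)*e^(7*e^(t)))*e^(-7)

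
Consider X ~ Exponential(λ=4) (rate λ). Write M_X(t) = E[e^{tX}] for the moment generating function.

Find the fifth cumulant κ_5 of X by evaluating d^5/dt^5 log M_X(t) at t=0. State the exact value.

κ_5 = D^5[K](0) = 3/128

M_X(t) = 4/(4 - t)
K_X(t) = log M_X(t) = -log(4 - t) + 2*log(2)
D^5[K](t) = -24/(t^5 - 20*t^4 + 160*t^3 - 640*t^2 + 1280*t - 1024)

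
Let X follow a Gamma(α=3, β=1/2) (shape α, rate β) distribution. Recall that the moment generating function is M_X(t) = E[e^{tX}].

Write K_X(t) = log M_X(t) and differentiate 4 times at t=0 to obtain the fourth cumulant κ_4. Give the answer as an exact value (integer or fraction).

M_X(t) = 1/(8*(1/2 - t)^3)
K_X(t) = log M_X(t) = -3*log(1/2 - t) - 3*log(2)
K′(t) = -6/(2*t - 1)
K′′(t) = 12/(4*t^2 - 4*t + 1)
K′′′(t) = -48/(8*t^3 - 12*t^2 + 6*t - 1)
K′′′′(t) = 288/(16*t^4 - 32*t^3 + 24*t^2 - 8*t + 1)

κ_4 = K′′′′(0) = 288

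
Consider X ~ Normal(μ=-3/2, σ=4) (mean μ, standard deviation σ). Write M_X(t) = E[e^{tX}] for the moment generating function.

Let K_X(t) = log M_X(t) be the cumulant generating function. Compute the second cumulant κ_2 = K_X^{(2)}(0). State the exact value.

κ_2 = D^2[K](0) = 16

M_X(t) = e^(8*t^2 - 3*t/2)
K_X(t) = log M_X(t) = 8*t^2 - 3*t/2
D^2[K](t) = 16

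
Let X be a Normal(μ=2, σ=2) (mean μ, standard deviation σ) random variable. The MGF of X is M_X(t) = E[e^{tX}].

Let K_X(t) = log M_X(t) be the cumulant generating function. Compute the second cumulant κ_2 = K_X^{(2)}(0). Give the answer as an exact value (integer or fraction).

κ_2 = K′′(0) = 4

M_X(t) = e^(2*t^2 + 2*t)
K_X(t) = log M_X(t) = 2*t^2 + 2*t
K′(t) = 4*t + 2
K′′(t) = 4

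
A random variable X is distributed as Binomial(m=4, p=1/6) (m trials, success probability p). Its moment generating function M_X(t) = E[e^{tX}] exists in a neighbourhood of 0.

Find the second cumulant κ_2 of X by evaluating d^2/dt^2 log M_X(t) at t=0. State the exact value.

M_X(t) = (e^(t)/6 + 5/6)^4
K_X(t) = log M_X(t) = 4*log(e^(t)/6 + 5/6)
dK/dt = 4*e^(t)/(e^(t) + 5)
d^2K/dt^2 = 20*e^(t)/(e^(2*t) + 10*e^(t) + 25)

κ_2 = d^2K/dt^2 |_{t=0} = 5/9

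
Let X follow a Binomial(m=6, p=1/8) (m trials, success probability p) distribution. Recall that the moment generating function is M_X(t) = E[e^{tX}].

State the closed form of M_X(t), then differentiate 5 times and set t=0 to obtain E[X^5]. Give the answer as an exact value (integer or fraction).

M_X(t) = (e^(t)/8 + 7/8)^6
dM/dt = 3*e^(6*t)/131072 + 105*e^(5*t)/131072 + 735*e^(4*t)/65536 + 5145*e^(3*t)/65536 + 36015*e^(2*t)/131072 + 50421*e^(t)/131072
d^2M/dt^2 = 9*e^(6*t)/65536 + 525*e^(5*t)/131072 + 735*e^(4*t)/16384 + 15435*e^(3*t)/65536 + 36015*e^(2*t)/65536 + 50421*e^(t)/131072
d^3M/dt^3 = 27*e^(6*t)/32768 + 2625*e^(5*t)/131072 + 735*e^(4*t)/4096 + 46305*e^(3*t)/65536 + 36015*e^(2*t)/32768 + 50421*e^(t)/131072
d^4M/dt^4 = 81*e^(6*t)/16384 + 13125*e^(5*t)/131072 + 735*e^(4*t)/1024 + 138915*e^(3*t)/65536 + 36015*e^(2*t)/16384 + 50421*e^(t)/131072
d^5M/dt^5 = 243*e^(6*t)/8192 + 65625*e^(5*t)/131072 + 735*e^(4*t)/256 + 416745*e^(3*t)/65536 + 36015*e^(2*t)/8192 + 50421*e^(t)/131072

E[X^5] = d^5M/dt^5 |_{t=0} = 29781/2048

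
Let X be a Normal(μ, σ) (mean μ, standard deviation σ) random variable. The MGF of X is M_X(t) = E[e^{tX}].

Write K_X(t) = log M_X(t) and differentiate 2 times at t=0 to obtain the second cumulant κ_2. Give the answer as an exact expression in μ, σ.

κ_2 = K^(2)(0) = σ^2

M_X(t) = e^(μ*t + σ^2*t^2/2)
K_X(t) = log M_X(t) = μ*t + σ^2*t^2/2
K^(2)(t) = σ^2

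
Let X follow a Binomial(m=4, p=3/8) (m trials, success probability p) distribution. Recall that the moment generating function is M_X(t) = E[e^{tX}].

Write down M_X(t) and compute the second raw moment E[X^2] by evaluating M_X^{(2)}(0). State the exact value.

M_X(t) = (3*e^(t)/8 + 5/8)^4
D^2[M](t) = 81*e^(4*t)/256 + 1215*e^(3*t)/1024 + 675*e^(2*t)/512 + 375*e^(t)/1024

E[X^2] = D^2[M](0) = 51/16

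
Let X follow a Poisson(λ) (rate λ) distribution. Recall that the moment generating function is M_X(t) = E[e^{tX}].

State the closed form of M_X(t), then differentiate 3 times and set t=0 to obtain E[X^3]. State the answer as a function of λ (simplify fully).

E[X^3] = M^(3)(0) = λ*(λ^2 + 3*λ + 1)

M_X(t) = e^(λ*(e^(t) - 1))
M^(3)(t) = (λ^3*e^(3*t)*e^(λ*e^(t)) + 3*λ^2*e^(2*t)*e^(λ*e^(t)) + λ*e^(t)*e^(λ*e^(t)))*e^(-λ)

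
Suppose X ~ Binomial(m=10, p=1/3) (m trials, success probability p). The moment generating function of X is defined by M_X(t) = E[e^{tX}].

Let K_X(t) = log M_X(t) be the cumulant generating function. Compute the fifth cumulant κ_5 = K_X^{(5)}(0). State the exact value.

M_X(t) = (e^(t)/3 + 2/3)^10
K_X(t) = log M_X(t) = 10*log(e^(t)/3 + 2/3)
dK/dt = 10*e^(t)/(e^(t) + 2)
d^2K/dt^2 = 20*e^(t)/(e^(2*t) + 4*e^(t) + 4)
d^3K/dt^3 = (-20*e^(2*t) + 40*e^(t))/(e^(3*t) + 6*e^(2*t) + 12*e^(t) + 8)
d^4K/dt^4 = (20*e^(3*t) - 160*e^(2*t) + 80*e^(t))/(e^(4*t) + 8*e^(3*t) + 24*e^(2*t) + 32*e^(t) + 16)
d^5K/dt^5 = (-20*e^(4*t) + 440*e^(3*t) - 880*e^(2*t) + 160*e^(t))/(e^(5*t) + 10*e^(4*t) + 40*e^(3*t) + 80*e^(2*t) + 80*e^(t) + 32)

κ_5 = d^5K/dt^5 |_{t=0} = -100/81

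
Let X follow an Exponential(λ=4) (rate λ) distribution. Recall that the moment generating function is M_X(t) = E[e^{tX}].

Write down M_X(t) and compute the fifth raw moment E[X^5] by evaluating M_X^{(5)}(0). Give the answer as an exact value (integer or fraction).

M_X(t) = 4/(4 - t)
D^5[M](t) = 480/(t^6 - 24*t^5 + 240*t^4 - 1280*t^3 + 3840*t^2 - 6144*t + 4096)

E[X^5] = D^5[M](0) = 15/128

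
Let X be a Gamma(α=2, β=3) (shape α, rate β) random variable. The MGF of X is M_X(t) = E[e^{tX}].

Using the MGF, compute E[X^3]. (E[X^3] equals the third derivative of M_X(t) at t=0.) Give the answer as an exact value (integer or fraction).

M_X(t) = 9/(3 - t)^2
D^3[M](t) = -216/(t^5 - 15*t^4 + 90*t^3 - 270*t^2 + 405*t - 243)

E[X^3] = D^3[M](0) = 8/9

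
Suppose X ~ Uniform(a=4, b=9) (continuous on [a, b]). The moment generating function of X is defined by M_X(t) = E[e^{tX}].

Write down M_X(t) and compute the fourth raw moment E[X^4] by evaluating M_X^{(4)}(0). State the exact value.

M_X(t) = (e^(9*t) - e^(4*t))/(5*t)
M′(t) = (9*t*e^(9*t) - 4*t*e^(4*t) - e^(9*t) + e^(4*t))/(5*t^2)
M′′(t) = (81*t^2*e^(9*t) - 16*t^2*e^(4*t) - 18*t*e^(9*t) + 8*t*e^(4*t) + 2*e^(9*t) - 2*e^(4*t))/(5*t^3)
M′′′(t) = (729*t^3*e^(9*t) - 64*t^3*e^(4*t) - 243*t^2*e^(9*t) + 48*t^2*e^(4*t) + 54*t*e^(9*t) - 24*t*e^(4*t) - 6*e^(9*t) + 6*e^(4*t))/(5*t^4)

E[X^4] = M′′′′(0) = 2321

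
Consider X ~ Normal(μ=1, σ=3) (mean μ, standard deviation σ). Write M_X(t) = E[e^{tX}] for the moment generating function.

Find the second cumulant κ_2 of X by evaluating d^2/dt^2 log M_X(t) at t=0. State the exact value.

M_X(t) = e^(9*t^2/2 + t)
K_X(t) = log M_X(t) = 9*t^2/2 + t
K^(2)(t) = 9

κ_2 = K^(2)(0) = 9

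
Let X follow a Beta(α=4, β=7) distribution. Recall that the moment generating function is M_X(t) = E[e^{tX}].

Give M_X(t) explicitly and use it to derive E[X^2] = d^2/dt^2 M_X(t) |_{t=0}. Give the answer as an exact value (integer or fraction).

E[X^2] = M^(2)(0) = 5/33

M_X(t) = ₁F₁(4; 11; t)
M^(2)(t) = 5*₁F₁(6; 13; t)/33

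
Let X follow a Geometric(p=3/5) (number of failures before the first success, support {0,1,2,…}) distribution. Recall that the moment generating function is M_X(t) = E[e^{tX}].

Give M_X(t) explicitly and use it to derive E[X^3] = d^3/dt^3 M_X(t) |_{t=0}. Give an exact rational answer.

E[X^3] = D^3[M](0) = 46/9

M_X(t) = 3/(5*(1 - 2*e^(t)/5))
D^3[M](t) = (24*e^(3*t) + 240*e^(2*t) + 150*e^(t))/(16*e^(4*t) - 160*e^(3*t) + 600*e^(2*t) - 1000*e^(t) + 625)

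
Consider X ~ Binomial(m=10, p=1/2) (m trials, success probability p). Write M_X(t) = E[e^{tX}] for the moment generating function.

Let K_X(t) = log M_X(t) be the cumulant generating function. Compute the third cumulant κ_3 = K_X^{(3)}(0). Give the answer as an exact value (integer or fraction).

κ_3 = d^3K/dt^3 |_{t=0} = 0

M_X(t) = (e^(t)/2 + 1/2)^10
K_X(t) = log M_X(t) = 10*log(e^(t)/2 + 1/2)
dK/dt = 10*e^(t)/(e^(t) + 1)
d^2K/dt^2 = 10*e^(t)/(e^(2*t) + 2*e^(t) + 1)
d^3K/dt^3 = (-10*e^(2*t) + 10*e^(t))/(e^(3*t) + 3*e^(2*t) + 3*e^(t) + 1)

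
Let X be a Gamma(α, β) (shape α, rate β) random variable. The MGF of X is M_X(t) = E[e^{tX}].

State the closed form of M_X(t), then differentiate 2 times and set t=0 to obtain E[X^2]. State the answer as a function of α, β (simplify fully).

E[X^2] = D^2[M](0) = α*(α + 1)/β^2

M_X(t) = (β/(β - t))^α
D^2[M](t) = (α^2*β^α*(1/(β - t))^α + α*β^α*(1/(β - t))^α)/(β^2 - 2*β*t + t^2)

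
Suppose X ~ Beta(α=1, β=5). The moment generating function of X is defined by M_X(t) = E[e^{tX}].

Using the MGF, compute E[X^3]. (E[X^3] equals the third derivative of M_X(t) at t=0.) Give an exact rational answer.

E[X^3] = D^3[M](0) = 1/56

M_X(t) = ₁F₁(1; 6; t)
D^3[M](t) = ₁F₁(4; 9; t)/56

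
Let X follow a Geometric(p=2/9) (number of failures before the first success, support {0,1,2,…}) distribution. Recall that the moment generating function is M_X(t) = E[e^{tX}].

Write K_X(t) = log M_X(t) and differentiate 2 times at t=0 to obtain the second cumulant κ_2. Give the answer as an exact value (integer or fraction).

κ_2 = d^2K/dt^2 |_{t=0} = 63/4

M_X(t) = 2/(9*(1 - 7*e^(t)/9))
K_X(t) = log M_X(t) = -log(1 - 7*e^(t)/9) - 2*log(3) + log(2)
dK/dt = -7*e^(t)/(7*e^(t) - 9)
d^2K/dt^2 = 63*e^(t)/(49*e^(2*t) - 126*e^(t) + 81)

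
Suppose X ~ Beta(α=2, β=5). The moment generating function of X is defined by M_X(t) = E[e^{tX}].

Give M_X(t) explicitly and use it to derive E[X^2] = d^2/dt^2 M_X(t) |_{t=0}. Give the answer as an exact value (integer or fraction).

E[X^2] = M′′(0) = 3/28

M_X(t) = ₁F₁(2; 7; t)
M′(t) = 2*₁F₁(3; 8; t)/7
M′′(t) = 3*₁F₁(4; 9; t)/28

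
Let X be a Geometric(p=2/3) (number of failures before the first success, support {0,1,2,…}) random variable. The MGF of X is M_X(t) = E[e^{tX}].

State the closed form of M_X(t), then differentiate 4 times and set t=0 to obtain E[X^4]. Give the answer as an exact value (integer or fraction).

M_X(t) = 2/(3*(1 - e^(t)/3))
dM/dt = 2*e^(t)/(e^(2*t) - 6*e^(t) + 9)
d^2M/dt^2 = (-2*e^(2*t) - 6*e^(t))/(e^(3*t) - 9*e^(2*t) + 27*e^(t) - 27)
d^3M/dt^3 = (2*e^(3*t) + 24*e^(2*t) + 18*e^(t))/(e^(4*t) - 12*e^(3*t) + 54*e^(2*t) - 108*e^(t) + 81)
d^4M/dt^4 = (-2*e^(4*t) - 66*e^(3*t) - 198*e^(2*t) - 54*e^(t))/(e^(5*t) - 15*e^(4*t) + 90*e^(3*t) - 270*e^(2*t) + 405*e^(t) - 243)

E[X^4] = d^4M/dt^4 |_{t=0} = 10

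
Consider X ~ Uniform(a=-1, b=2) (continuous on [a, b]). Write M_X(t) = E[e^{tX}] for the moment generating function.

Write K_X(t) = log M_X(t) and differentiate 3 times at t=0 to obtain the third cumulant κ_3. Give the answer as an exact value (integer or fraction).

κ_3 = d^3K/dt^3 |_{t=0} = 0

M_X(t) = (e^(2*t) - e^(-t))/(3*t)
K_X(t) = log M_X(t) = -log(t) + log(e^(2*t) - e^(-t)) - log(3)
dK/dt = (2*t*e^(3*t) + t - e^(3*t) + 1)/(t*e^(3*t) - t)
d^2K/dt^2 = (-9*t^2*e^(3*t) + e^(6*t) - 2*e^(3*t) + 1)/(t^2*e^(6*t) - 2*t^2*e^(3*t) + t^2)
d^3K/dt^3 = (27*t^3*e^(6*t) + 27*t^3*e^(3*t) - 2*e^(9*t) + 6*e^(6*t) - 6*e^(3*t) + 2)/(t^3*e^(9*t) - 3*t^3*e^(6*t) + 3*t^3*e^(3*t) - t^3)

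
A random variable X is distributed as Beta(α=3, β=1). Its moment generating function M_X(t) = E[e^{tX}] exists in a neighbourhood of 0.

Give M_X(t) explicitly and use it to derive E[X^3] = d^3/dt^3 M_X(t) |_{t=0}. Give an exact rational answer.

M_X(t) = ₁F₁(3; 4; t)
dM/dt = 3*₁F₁(4; 5; t)/4
d^2M/dt^2 = 3*₁F₁(5; 6; t)/5
d^3M/dt^3 = ₁F₁(6; 7; t)/2

E[X^3] = d^3M/dt^3 |_{t=0} = 1/2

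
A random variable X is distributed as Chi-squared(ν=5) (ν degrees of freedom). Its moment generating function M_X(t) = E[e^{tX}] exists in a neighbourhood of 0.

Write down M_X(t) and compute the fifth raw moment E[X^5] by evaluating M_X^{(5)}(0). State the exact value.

E[X^5] = M^(5)(0) = 45045

M_X(t) = (1 - 2*t)^(-5/2)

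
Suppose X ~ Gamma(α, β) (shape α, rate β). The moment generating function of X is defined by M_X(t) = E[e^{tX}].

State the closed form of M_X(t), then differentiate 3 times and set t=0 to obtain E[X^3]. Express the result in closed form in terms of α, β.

M_X(t) = (β/(β - t))^α
dM/dt = -α*β^α*(1/(β - t))^α/(-β + t)
d^2M/dt^2 = (α^2*β^α*(1/(β - t))^α + α*β^α*(1/(β - t))^α)/(β^2 - 2*β*t + t^2)
d^3M/dt^3 = (-α^3*β^α*(1/(β - t))^α - 3*α^2*β^α*(1/(β - t))^α - 2*α*β^α*(1/(β - t))^α)/(-β^3 + 3*β^2*t - 3*β*t^2 + t^3)

E[X^3] = d^3M/dt^3 |_{t=0} = α*(α^2 + 3*α + 2)/β^3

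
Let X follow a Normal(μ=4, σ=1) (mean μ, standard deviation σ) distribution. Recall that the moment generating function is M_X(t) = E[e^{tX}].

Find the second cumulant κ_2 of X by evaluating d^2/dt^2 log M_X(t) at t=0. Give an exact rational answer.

κ_2 = d^2K/dt^2 |_{t=0} = 1

M_X(t) = e^(t^2/2 + 4*t)
K_X(t) = log M_X(t) = t^2/2 + 4*t
dK/dt = t + 4
d^2K/dt^2 = 1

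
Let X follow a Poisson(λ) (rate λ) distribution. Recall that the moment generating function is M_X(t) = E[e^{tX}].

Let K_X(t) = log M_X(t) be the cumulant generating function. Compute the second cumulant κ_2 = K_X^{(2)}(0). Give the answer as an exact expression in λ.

κ_2 = d^2K/dt^2 |_{t=0} = λ

M_X(t) = e^(λ*(e^(t) - 1))
K_X(t) = log M_X(t) = λ*(e^(t) - 1)
dK/dt = λ*e^(t)
d^2K/dt^2 = λ*e^(t)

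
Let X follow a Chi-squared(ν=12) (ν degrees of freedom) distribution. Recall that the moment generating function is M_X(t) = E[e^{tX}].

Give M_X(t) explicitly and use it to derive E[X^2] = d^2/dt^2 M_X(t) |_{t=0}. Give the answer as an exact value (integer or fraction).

E[X^2] = M^(2)(0) = 168

M_X(t) = (1 - 2*t)^(-6)
M^(2)(t) = 168/(256*t^8 - 1024*t^7 + 1792*t^6 - 1792*t^5 + 1120*t^4 - 448*t^3 + 112*t^2 - 16*t + 1)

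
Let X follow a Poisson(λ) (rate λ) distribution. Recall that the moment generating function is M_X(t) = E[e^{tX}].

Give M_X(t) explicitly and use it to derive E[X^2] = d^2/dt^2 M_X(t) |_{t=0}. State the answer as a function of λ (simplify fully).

M_X(t) = e^(λ*(e^(t) - 1))
D^2[M](t) = (λ^2*e^(2*t)*e^(λ*e^(t)) + λ*e^(t)*e^(λ*e^(t)))*e^(-λ)

E[X^2] = D^2[M](0) = λ*(λ + 1)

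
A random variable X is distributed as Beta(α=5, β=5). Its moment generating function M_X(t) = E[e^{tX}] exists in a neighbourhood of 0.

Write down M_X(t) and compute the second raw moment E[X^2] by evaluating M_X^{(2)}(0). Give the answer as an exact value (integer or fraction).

E[X^2] = D^2[M](0) = 3/11

M_X(t) = ₁F₁(5; 10; t)
D^2[M](t) = 3*₁F₁(7; 12; t)/11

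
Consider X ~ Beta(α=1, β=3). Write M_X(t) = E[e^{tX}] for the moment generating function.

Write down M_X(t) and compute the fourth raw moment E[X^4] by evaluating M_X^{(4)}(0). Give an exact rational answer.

M_X(t) = ₁F₁(1; 4; t)
dM/dt = ₁F₁(2; 5; t)/4
d^2M/dt^2 = ₁F₁(3; 6; t)/10
d^3M/dt^3 = ₁F₁(4; 7; t)/20
d^4M/dt^4 = ₁F₁(5; 8; t)/35

E[X^4] = d^4M/dt^4 |_{t=0} = 1/35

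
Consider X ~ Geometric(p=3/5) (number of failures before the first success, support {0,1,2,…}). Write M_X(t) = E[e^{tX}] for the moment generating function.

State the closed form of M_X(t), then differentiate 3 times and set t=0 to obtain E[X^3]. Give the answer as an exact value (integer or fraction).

M_X(t) = 3/(5*(1 - 2*e^(t)/5))
dM/dt = 6*e^(t)/(4*e^(2*t) - 20*e^(t) + 25)
d^2M/dt^2 = (-12*e^(2*t) - 30*e^(t))/(8*e^(3*t) - 60*e^(2*t) + 150*e^(t) - 125)
d^3M/dt^3 = (24*e^(3*t) + 240*e^(2*t) + 150*e^(t))/(16*e^(4*t) - 160*e^(3*t) + 600*e^(2*t) - 1000*e^(t) + 625)

E[X^3] = d^3M/dt^3 |_{t=0} = 46/9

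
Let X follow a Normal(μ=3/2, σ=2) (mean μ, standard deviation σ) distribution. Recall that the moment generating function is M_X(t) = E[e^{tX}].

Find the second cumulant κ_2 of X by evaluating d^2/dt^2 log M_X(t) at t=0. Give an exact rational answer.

κ_2 = D^2[K](0) = 4

M_X(t) = e^(2*t^2 + 3*t/2)
K_X(t) = log M_X(t) = 2*t^2 + 3*t/2
D^2[K](t) = 4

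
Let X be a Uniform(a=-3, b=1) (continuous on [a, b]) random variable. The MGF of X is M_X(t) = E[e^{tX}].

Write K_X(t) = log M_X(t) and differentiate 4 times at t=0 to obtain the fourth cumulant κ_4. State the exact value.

κ_4 = d^4K/dt^4 |_{t=0} = -32/15

M_X(t) = (e^(t) - e^(-3*t))/(4*t)
K_X(t) = log M_X(t) = -log(t) + log(e^(t) - e^(-3*t)) - 2*log(2)
dK/dt = (t*e^(4*t) + 3*t - e^(4*t) + 1)/(t*e^(4*t) - t)
d^2K/dt^2 = (-16*t^2*e^(4*t) + e^(8*t) - 2*e^(4*t) + 1)/(t^2*e^(8*t) - 2*t^2*e^(4*t) + t^2)
d^3K/dt^3 = (64*t^3*e^(8*t) + 64*t^3*e^(4*t) - 2*e^(12*t) + 6*e^(8*t) - 6*e^(4*t) + 2)/(t^3*e^(12*t) - 3*t^3*e^(8*t) + 3*t^3*e^(4*t) - t^3)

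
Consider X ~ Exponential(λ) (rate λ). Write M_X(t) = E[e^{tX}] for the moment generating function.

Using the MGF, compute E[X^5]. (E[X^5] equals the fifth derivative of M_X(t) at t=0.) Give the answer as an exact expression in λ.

E[X^5] = d^5M/dt^5 |_{t=0} = 120/λ^5

M_X(t) = λ/(λ - t)
dM/dt = λ/(λ^2 - 2*λ*t + t^2)
d^2M/dt^2 = -2*λ/(-λ^3 + 3*λ^2*t - 3*λ*t^2 + t^3)
d^3M/dt^3 = 6*λ/(λ^4 - 4*λ^3*t + 6*λ^2*t^2 - 4*λ*t^3 + t^4)
d^4M/dt^4 = -24*λ/(-λ^5 + 5*λ^4*t - 10*λ^3*t^2 + 10*λ^2*t^3 - 5*λ*t^4 + t^5)
d^5M/dt^5 = 120*λ/(λ^6 - 6*λ^5*t + 15*λ^4*t^2 - 20*λ^3*t^3 + 15*λ^2*t^4 - 6*λ*t^5 + t^6)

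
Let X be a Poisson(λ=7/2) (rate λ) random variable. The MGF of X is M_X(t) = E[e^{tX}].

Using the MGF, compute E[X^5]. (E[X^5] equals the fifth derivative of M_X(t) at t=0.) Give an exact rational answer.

E[X^5] = M′′′′′(0) = 105119/32

M_X(t) = e^(7*e^(t)/2 - 7/2)
M′(t) = 7*e^(-7/2)*e^(t)*e^(7*e^(t)/2)/2
M′′(t) = (49*e^(2*t)*e^(7*e^(t)/2) + 14*e^(t)*e^(7*e^(t)/2))*e^(-7/2)/4
M′′′(t) = (343*e^(3*t)*e^(7*e^(t)/2) + 294*e^(2*t)*e^(7*e^(t)/2) + 28*e^(t)*e^(7*e^(t)/2))*e^(-7/2)/8
M′′′′(t) = (2401*e^(4*t)*e^(7*e^(t)/2) + 4116*e^(3*t)*e^(7*e^(t)/2) + 1372*e^(2*t)*e^(7*e^(t)/2) + 56*e^(t)*e^(7*e^(t)/2))*e^(-7/2)/16
M′′′′′(t) = (16807*e^(5*t)*e^(7*e^(t)/2) + 48020*e^(4*t)*e^(7*e^(t)/2) + 34300*e^(3*t)*e^(7*e^(t)/2) + 5880*e^(2*t)*e^(7*e^(t)/2) + 112*e^(t)*e^(7*e^(t)/2))*e^(-7/2)/32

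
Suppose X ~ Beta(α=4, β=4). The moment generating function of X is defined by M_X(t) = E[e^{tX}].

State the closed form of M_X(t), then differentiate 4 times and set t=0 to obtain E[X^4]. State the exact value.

E[X^4] = D^4[M](0) = 7/66

M_X(t) = ₁F₁(4; 8; t)
D^4[M](t) = 7*₁F₁(8; 12; t)/66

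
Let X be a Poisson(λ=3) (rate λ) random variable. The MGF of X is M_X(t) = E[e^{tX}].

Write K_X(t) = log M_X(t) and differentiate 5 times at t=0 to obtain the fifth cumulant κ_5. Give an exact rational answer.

M_X(t) = e^(3*e^(t) - 3)
K_X(t) = log M_X(t) = 3*e^(t) - 3
D^5[K](t) = 3*e^(t)

κ_5 = D^5[K](0) = 3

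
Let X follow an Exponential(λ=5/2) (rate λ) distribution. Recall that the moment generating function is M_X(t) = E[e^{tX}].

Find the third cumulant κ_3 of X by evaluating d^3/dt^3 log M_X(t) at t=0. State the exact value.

κ_3 = D^3[K](0) = 16/125

M_X(t) = 5/(2*(5/2 - t))
K_X(t) = log M_X(t) = -log(5/2 - t) - log(2) + log(5)
D^3[K](t) = -16/(8*t^3 - 60*t^2 + 150*t - 125)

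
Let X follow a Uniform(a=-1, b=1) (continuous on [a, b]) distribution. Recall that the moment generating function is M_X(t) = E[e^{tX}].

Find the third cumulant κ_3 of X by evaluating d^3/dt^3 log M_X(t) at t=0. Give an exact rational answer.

M_X(t) = (e^(t) - e^(-t))/(2*t)
K_X(t) = log M_X(t) = -log(t) + log(e^(t) - e^(-t)) - log(2)
D^3[K](t) = (8*t^3*e^(4*t) + 8*t^3*e^(2*t) - 2*e^(6*t) + 6*e^(4*t) - 6*e^(2*t) + 2)/(t^3*e^(6*t) - 3*t^3*e^(4*t) + 3*t^3*e^(2*t) - t^3)

κ_3 = D^3[K](0) = 0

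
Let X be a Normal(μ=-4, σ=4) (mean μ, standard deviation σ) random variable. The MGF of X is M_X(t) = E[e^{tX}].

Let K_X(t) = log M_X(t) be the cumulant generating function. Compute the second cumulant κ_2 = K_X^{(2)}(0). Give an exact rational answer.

κ_2 = d^2K/dt^2 |_{t=0} = 16

M_X(t) = e^(8*t^2 - 4*t)
K_X(t) = log M_X(t) = 8*t^2 - 4*t
dK/dt = 16*t - 4
d^2K/dt^2 = 16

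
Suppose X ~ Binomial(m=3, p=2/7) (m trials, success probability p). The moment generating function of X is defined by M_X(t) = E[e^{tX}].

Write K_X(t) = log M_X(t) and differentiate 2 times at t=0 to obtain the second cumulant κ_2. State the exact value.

κ_2 = K^(2)(0) = 30/49

M_X(t) = (2*e^(t)/7 + 5/7)^3
K_X(t) = log M_X(t) = 3*log(2*e^(t)/7 + 5/7)
K^(2)(t) = 30*e^(t)/(4*e^(2*t) + 20*e^(t) + 25)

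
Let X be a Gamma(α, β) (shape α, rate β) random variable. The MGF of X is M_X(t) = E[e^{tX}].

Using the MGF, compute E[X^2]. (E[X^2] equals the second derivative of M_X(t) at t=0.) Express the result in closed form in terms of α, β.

M_X(t) = (β/(β - t))^α
M^(2)(t) = (α^2*β^α*(1/(β - t))^α + α*β^α*(1/(β - t))^α)/(β^2 - 2*β*t + t^2)

E[X^2] = M^(2)(0) = α*(α + 1)/β^2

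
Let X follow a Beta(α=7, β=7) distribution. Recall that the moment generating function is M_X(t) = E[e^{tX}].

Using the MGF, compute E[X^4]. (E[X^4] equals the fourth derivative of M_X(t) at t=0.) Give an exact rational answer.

M_X(t) = ₁F₁(7; 14; t)
M^(4)(t) = 3*₁F₁(11; 18; t)/34

E[X^4] = M^(4)(0) = 3/34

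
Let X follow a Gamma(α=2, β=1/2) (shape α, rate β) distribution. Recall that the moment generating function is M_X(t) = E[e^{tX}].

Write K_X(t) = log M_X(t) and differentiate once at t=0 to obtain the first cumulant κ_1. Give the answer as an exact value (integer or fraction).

M_X(t) = 1/(4*(1/2 - t)^2)
K_X(t) = log M_X(t) = -2*log(1/2 - t) - 2*log(2)
K′(t) = -4/(2*t - 1)

κ_1 = K′(0) = 4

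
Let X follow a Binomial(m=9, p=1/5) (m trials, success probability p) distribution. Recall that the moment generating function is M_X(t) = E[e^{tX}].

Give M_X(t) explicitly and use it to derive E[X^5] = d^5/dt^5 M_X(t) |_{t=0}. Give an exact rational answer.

M_X(t) = (e^(t)/5 + 4/5)^9

E[X^5] = M^(5)(0) = 124389/625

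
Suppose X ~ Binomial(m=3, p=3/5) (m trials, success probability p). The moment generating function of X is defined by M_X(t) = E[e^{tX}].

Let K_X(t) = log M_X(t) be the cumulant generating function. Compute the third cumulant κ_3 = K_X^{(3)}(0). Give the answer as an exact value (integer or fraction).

M_X(t) = (3*e^(t)/5 + 2/5)^3
K_X(t) = log M_X(t) = 3*log(3*e^(t)/5 + 2/5)
K′(t) = 9*e^(t)/(3*e^(t) + 2)
K′′(t) = 18*e^(t)/(9*e^(2*t) + 12*e^(t) + 4)
K′′′(t) = (-54*e^(2*t) + 36*e^(t))/(27*e^(3*t) + 54*e^(2*t) + 36*e^(t) + 8)

κ_3 = K′′′(0) = -18/125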